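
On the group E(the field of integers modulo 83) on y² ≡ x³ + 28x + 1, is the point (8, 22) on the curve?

no

y² = 22² ≡ 69; x³ + 28x + 1 = 737 ≡ 73 (mod 83). 69 ≠ 73.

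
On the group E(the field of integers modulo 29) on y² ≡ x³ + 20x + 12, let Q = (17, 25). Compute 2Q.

tangent at (17, 25): λ = (3·17² + 20)/(2·25) ≡ 17/21. 21⁻¹ ≡ 18 (mod 29), so λ ≡ 17·18 ≡ 16.
  x = λ² - 17 - 17 = 256 - 34 ≡ 19; y = λ·(17 - 19) - 25 ≡ 1. → (19, 1)

(19, 1)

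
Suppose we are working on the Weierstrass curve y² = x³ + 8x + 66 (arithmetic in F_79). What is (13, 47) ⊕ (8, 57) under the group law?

(13, 47) + (8, 57). λ = (57 - 47)/(8 - 13) ≡ 10/74 mod 79. 74⁻¹ ≡ 63 (mod 79), so λ ≡ 77.
  x = λ² - 13 - 8 = 5929 - 21 ≡ 62; y = λ·(13 - 62) - 47 ≡ 51. → (62, 51)

(62, 51)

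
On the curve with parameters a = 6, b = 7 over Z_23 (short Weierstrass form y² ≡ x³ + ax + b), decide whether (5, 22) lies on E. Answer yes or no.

y² = 22² ≡ 1; x³ + 6x + 7 = 162 ≡ 1 (mod 23). 1 = 1.

yes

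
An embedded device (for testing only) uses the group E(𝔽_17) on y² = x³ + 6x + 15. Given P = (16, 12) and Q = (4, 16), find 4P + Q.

First 4P:
Repeated addition: build up to 4P.
2P: tangent at (16, 12): λ = (3·16² + 6)/(2·12) ≡ 9/7. 7⁻¹ ≡ 5 (mod 17) since 7·5 = 35 ≡ 1, so λ ≡ 9·5 ≡ 11.
  x = λ² - 16 - 16 = 121 - 32 ≡ 4; y = λ·(16 - 4) - 12 ≡ 1. → (4, 1)
3P: (4, 1) + (16, 12). λ = (12 - 1)/(16 - 4) ≡ 11/12 mod 17. 12⁻¹ ≡ 10 (mod 17), so λ ≡ 8.
  x = λ² - 4 - 16 = 64 - 20 ≡ 10; y = λ·(4 - 10) - 1 ≡ 2. → (10, 2)
4P: (10, 2) + (16, 12). λ = (12 - 2)/(16 - 10) ≡ 10/6 mod 17. 6⁻¹ ≡ 3 (mod 17), so λ ≡ 13.
  x = λ² - 10 - 16 = 169 - 26 ≡ 7; y = λ·(10 - 7) - 2 ≡ 3. → (7, 3)
4P = (7, 3).
Finally 4P + Q:
(7, 3) + (4, 16). λ = (16 - 3)/(4 - 7) ≡ 13/14 mod 17. 14⁻¹ ≡ 11 (mod 17) since 14·11 = 154 ≡ 1, so λ ≡ 7.
  x = λ² - 7 - 4 = 49 - 11 ≡ 4; y = λ·(7 - 4) - 3 ≡ 1. → (4, 1)

(4, 1)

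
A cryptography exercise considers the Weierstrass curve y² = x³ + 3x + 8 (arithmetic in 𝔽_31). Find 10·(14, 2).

O

Write P = (14, 2).
Double-and-add on 10 = (1010)₂. Start with P = (14, 2) for the leading 1-bit.
double: tangent at (14, 2): λ = (3·14² + 3)/(2·2) ≡ 2/4. 4⁻¹ ≡ 8 (mod 31) since 4·8 = 32 ≡ 1, so λ ≡ 2·8 ≡ 16.
  x = λ² - 14 - 14 = 256 - 28 ≡ 11; y = λ·(14 - 11) - 2 ≡ 15. → (11, 15)
double: tangent at (11, 15): λ = (3·11² + 3)/(2·15) ≡ 25/30. 30⁻¹ ≡ 30 (mod 31), so λ ≡ 25·30 ≡ 6.
  x = λ² - 11 - 11 = 36 - 22 ≡ 14; y = λ·(11 - 14) - 15 ≡ 29. → (14, 29)
add P: (14, 29) + (14, 2): same x and y₁ ≡ -y₂, so the sum is the point at infinity.
double: the point at infinity + the point at infinity = the point at infinity (identity).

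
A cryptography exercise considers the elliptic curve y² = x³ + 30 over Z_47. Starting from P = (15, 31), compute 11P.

(17, 14)

Repeated addition: build up to 11P.
2P: tangent at (15, 31): λ = (3·15² + 0)/(2·31) ≡ 17/15. 15⁻¹ ≡ 22 (mod 47), so λ ≡ 17·22 ≡ 45.
  x = λ² - 15 - 15 = 2025 - 30 ≡ 21; y = λ·(15 - 21) - 31 ≡ 28. → (21, 28)
3P: (21, 28) + (15, 31). λ = (31 - 28)/(15 - 21) ≡ 3/41 mod 47. 41⁻¹ ≡ 39 (mod 47), so λ ≡ 23.
  x = λ² - 21 - 15 = 529 - 36 ≡ 23; y = λ·(21 - 23) - 28 ≡ 20. → (23, 20)
4P: (23, 20) + (15, 31). λ = (31 - 20)/(15 - 23) ≡ 11/39 mod 47. 39⁻¹ ≡ 41 (mod 47) since 39·41 = 1599 ≡ 1, so λ ≡ 28.
  x = λ² - 23 - 15 = 784 - 38 ≡ 41; y = λ·(23 - 41) - 20 ≡ 40. → (41, 40)
5P: (41, 40) + (15, 31). λ = (31 - 40)/(15 - 41) ≡ 38/21 mod 47. 21⁻¹ ≡ 9 (mod 47), so λ ≡ 13.
  x = λ² - 41 - 15 = 169 - 56 ≡ 19; y = λ·(41 - 19) - 40 ≡ 11. → (19, 11)
6P: (19, 11) + (15, 31). λ = (31 - 11)/(15 - 19) ≡ 20/43 mod 47. 43⁻¹ ≡ 35 (mod 47) since 43·35 = 1505 ≡ 1, so λ ≡ 42.
  x = λ² - 19 - 15 = 1764 - 34 ≡ 38; y = λ·(19 - 38) - 11 ≡ 37. → (38, 37)
7P: (38, 37) + (15, 31). λ = (31 - 37)/(15 - 38) ≡ 41/24 mod 47. 24⁻¹ ≡ 2 (mod 47), so λ ≡ 35.
  x = λ² - 38 - 15 = 1225 - 53 ≡ 44; y = λ·(38 - 44) - 37 ≡ 35. → (44, 35)
8P: (44, 35) + (15, 31). λ = (31 - 35)/(15 - 44) ≡ 43/18 mod 47. 18⁻¹ ≡ 34 (mod 47), so λ ≡ 5.
  x = λ² - 44 - 15 = 25 - 59 ≡ 13; y = λ·(44 - 13) - 35 ≡ 26. → (13, 26)
9P: (13, 26) + (15, 31). λ = (31 - 26)/(15 - 13) ≡ 5/2 mod 47. 2⁻¹ ≡ 24 (mod 47) since 2·24 = 48 ≡ 1, so λ ≡ 26.
  x = λ² - 13 - 15 = 676 - 28 ≡ 37; y = λ·(13 - 37) - 26 ≡ 8. → (37, 8)
10P: (37, 8) + (15, 31). λ = (31 - 8)/(15 - 37) ≡ 23/25 mod 47. 25⁻¹ ≡ 32 (mod 47) since 25·32 = 800 ≡ 1, so λ ≡ 31.
  x = λ² - 37 - 15 = 961 - 52 ≡ 16; y = λ·(37 - 16) - 8 ≡ 32. → (16, 32)
11P: (16, 32) + (15, 31). λ = (31 - 32)/(15 - 16) ≡ 46/46 mod 47. 46⁻¹ ≡ 46 (mod 47), so λ ≡ 1.
  x = λ² - 16 - 15 = 1 - 31 ≡ 17; y = λ·(16 - 17) - 32 ≡ 14. → (17, 14)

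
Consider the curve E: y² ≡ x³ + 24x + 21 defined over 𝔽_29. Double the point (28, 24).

tangent at (28, 24): λ = (3·28² + 24)/(2·24) ≡ 27/19. 19⁻¹ ≡ 26 (mod 29) since 19·26 = 494 ≡ 1, so λ ≡ 27·26 ≡ 6.
  x = λ² - 28 - 28 = 36 - 56 ≡ 9; y = λ·(28 - 9) - 24 ≡ 3. → (9, 3)

(9, 3)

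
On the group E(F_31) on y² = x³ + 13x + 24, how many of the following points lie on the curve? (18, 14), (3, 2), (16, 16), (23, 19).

0

(18, 14): 14² ≡ 10, rhs ≡ 14 → off.
(3, 2): 2² ≡ 4, rhs ≡ 28 → off.
(16, 16): 16² ≡ 8, rhs ≡ 19 → off.
(23, 19): 19² ≡ 20, rhs ≡ 28 → off.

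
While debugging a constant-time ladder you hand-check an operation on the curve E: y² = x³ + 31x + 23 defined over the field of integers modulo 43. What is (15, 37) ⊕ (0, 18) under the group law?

(15, 37) + (0, 18). λ = (18 - 37)/(0 - 15) ≡ 24/28 mod 43. 28⁻¹ ≡ 20 (mod 43) since 28·20 = 560 ≡ 1, so λ ≡ 7.
  x = λ² - 15 - 0 = 49 - 15 ≡ 34; y = λ·(15 - 34) - 37 ≡ 2. → (34, 2)

(34, 2)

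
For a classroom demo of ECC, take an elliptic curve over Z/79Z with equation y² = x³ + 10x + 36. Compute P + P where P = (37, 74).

(54, 44)

tangent at (37, 74): λ = (3·37² + 10)/(2·74) ≡ 9/69. 69⁻¹ ≡ 71 (mod 79) since 69·71 = 4899 ≡ 1, so λ ≡ 9·71 ≡ 7.
  x = λ² - 37 - 37 = 49 - 74 ≡ 54; y = λ·(37 - 54) - 74 ≡ 44. → (54, 44)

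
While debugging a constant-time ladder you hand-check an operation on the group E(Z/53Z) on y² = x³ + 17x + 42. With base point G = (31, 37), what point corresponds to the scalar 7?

Double-and-add on 7 = (111)₂. Start with G = (31, 37) for the leading 1-bit.
double: tangent at (31, 37): λ = (3·31² + 17)/(2·37) ≡ 38/21. 21⁻¹ ≡ 48 (mod 53), so λ ≡ 38·48 ≡ 22.
  x = λ² - 31 - 31 = 484 - 62 ≡ 51; y = λ·(31 - 51) - 37 ≡ 0. → (51, 0)
add G: (51, 0) + (31, 37). λ = (37 - 0)/(31 - 51) ≡ 37/33 mod 53. 33⁻¹ ≡ 45 (mod 53), so λ ≡ 22.
  x = λ² - 51 - 31 = 484 - 82 ≡ 31; y = λ·(51 - 31) - 0 ≡ 16. → (31, 16)
double: tangent at (31, 16): λ = (3·31² + 17)/(2·16) ≡ 38/32. 32⁻¹ ≡ 5 (mod 53), so λ ≡ 38·5 ≡ 31.
  x = λ² - 31 - 31 = 961 - 62 ≡ 51; y = λ·(31 - 51) - 16 ≡ 0. → (51, 0)
add G: (51, 0) + (31, 37). λ = (37 - 0)/(31 - 51) ≡ 37/33 mod 53. 33⁻¹ ≡ 45 (mod 53) since 33·45 = 1485 ≡ 1, so λ ≡ 22.
  x = λ² - 51 - 31 = 484 - 82 ≡ 31; y = λ·(51 - 31) - 0 ≡ 16. → (31, 16)

(31, 16)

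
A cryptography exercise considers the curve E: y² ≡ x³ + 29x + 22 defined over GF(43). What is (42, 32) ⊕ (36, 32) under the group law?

(8, 11)

(42, 32) + (36, 32). λ = (32 - 32)/(36 - 42) ≡ 0/37 mod 43. 37⁻¹ ≡ 7 (mod 43), so λ ≡ 0.
  x = λ² - 42 - 36 = 0 - 78 ≡ 8; y = λ·(42 - 8) - 32 ≡ 11. → (8, 11)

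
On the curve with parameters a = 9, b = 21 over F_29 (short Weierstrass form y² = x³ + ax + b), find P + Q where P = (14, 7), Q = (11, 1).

(8, 5)

(14, 7) + (11, 1). λ = (1 - 7)/(11 - 14) ≡ 23/26 mod 29. 26⁻¹ ≡ 19 (mod 29) since 26·19 = 494 ≡ 1, so λ ≡ 2.
  x = λ² - 14 - 11 = 4 - 25 ≡ 8; y = λ·(14 - 8) - 7 ≡ 5. → (8, 5)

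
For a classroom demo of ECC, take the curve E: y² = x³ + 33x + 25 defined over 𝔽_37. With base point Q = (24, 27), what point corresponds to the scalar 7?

Double-and-add on 7 = (111)₂. Start with Q = (24, 27) for the leading 1-bit.
double: tangent at (24, 27): λ = (3·24² + 33)/(2·27) ≡ 22/17. 17⁻¹ ≡ 24 (mod 37) since 17·24 = 408 ≡ 1, so λ ≡ 22·24 ≡ 10.
  x = λ² - 24 - 24 = 100 - 48 ≡ 15; y = λ·(24 - 15) - 27 ≡ 26. → (15, 26)
add Q: (15, 26) + (24, 27). λ = (27 - 26)/(24 - 15) ≡ 1/9 mod 37. 9⁻¹ ≡ 33 (mod 37) since 9·33 = 297 ≡ 1, so λ ≡ 33.
  x = λ² - 15 - 24 = 1089 - 39 ≡ 14; y = λ·(15 - 14) - 26 ≡ 7. → (14, 7)
double: tangent at (14, 7): λ = (3·14² + 33)/(2·7) ≡ 29/14. 14⁻¹ ≡ 8 (mod 37), so λ ≡ 29·8 ≡ 10.
  x = λ² - 14 - 14 = 100 - 28 ≡ 35; y = λ·(14 - 35) - 7 ≡ 5. → (35, 5)
add Q: (35, 5) + (24, 27). λ = (27 - 5)/(24 - 35) ≡ 22/26 mod 37. 26⁻¹ ≡ 10 (mod 37), so λ ≡ 35.
  x = λ² - 35 - 24 = 1225 - 59 ≡ 19; y = λ·(35 - 19) - 5 ≡ 0. → (19, 0)

(19, 0)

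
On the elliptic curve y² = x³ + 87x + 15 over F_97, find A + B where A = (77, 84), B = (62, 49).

(82, 66)

(77, 84) + (62, 49). λ = (49 - 84)/(62 - 77) ≡ 62/82 mod 97. 82⁻¹ ≡ 84 (mod 97) since 82·84 = 6888 ≡ 1, so λ ≡ 67.
  x = λ² - 77 - 62 = 4489 - 139 ≡ 82; y = λ·(77 - 82) - 84 ≡ 66. → (82, 66)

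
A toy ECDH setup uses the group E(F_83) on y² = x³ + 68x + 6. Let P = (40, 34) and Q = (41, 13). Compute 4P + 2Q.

(38, 62)

First 4P:
Repeated addition: build up to 4P.
2P: tangent at (40, 34): λ = (3·40² + 68)/(2·34) ≡ 54/68. 68⁻¹ ≡ 11 (mod 83) since 68·11 = 748 ≡ 1, so λ ≡ 54·11 ≡ 13.
  x = λ² - 40 - 40 = 169 - 80 ≡ 6; y = λ·(40 - 6) - 34 ≡ 76. → (6, 76)
3P: (6, 76) + (40, 34). λ = (34 - 76)/(40 - 6) ≡ 41/34 mod 83. 34⁻¹ ≡ 22 (mod 83) since 34·22 = 748 ≡ 1, so λ ≡ 72.
  x = λ² - 6 - 40 = 5184 - 46 ≡ 75; y = λ·(6 - 75) - 76 ≡ 19. → (75, 19)
4P: (75, 19) + (40, 34). λ = (34 - 19)/(40 - 75) ≡ 15/48 mod 83. 48⁻¹ ≡ 64 (mod 83), so λ ≡ 47.
  x = λ² - 75 - 40 = 2209 - 115 ≡ 19; y = λ·(75 - 19) - 19 ≡ 40. → (19, 40)
4P = (19, 40).
Next 2Q:
Repeated addition: build up to 2Q.
2Q: tangent at (41, 13): λ = (3·41² + 68)/(2·13) ≡ 48/26. 26⁻¹ ≡ 16 (mod 83) since 26·16 = 416 ≡ 1, so λ ≡ 48·16 ≡ 21.
  x = λ² - 41 - 41 = 441 - 82 ≡ 27; y = λ·(41 - 27) - 13 ≡ 32. → (27, 32)
2Q = (27, 32).
Finally 4P + 2Q:
(19, 40) + (27, 32). λ = (32 - 40)/(27 - 19) ≡ 75/8 mod 83. 8⁻¹ ≡ 52 (mod 83) since 8·52 = 416 ≡ 1, so λ ≡ 82.
  x = λ² - 19 - 27 = 6724 - 46 ≡ 38; y = λ·(19 - 38) - 40 ≡ 62. → (38, 62)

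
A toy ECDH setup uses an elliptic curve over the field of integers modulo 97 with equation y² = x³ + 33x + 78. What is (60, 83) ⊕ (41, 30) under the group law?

(68, 7)

(60, 83) + (41, 30). λ = (30 - 83)/(41 - 60) ≡ 44/78 mod 97. 78⁻¹ ≡ 51 (mod 97), so λ ≡ 13.
  x = λ² - 60 - 41 = 169 - 101 ≡ 68; y = λ·(60 - 68) - 83 ≡ 7. → (68, 7)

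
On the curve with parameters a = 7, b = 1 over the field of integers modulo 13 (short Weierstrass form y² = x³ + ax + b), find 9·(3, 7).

(2, 7)

Write G = (3, 7).
Repeated addition: build up to 9G.
2G: tangent at (3, 7): λ = (3·3² + 7)/(2·7) ≡ 8/1. 1⁻¹ ≡ 1 (mod 13) since 1·1 = 1 ≡ 1, so λ ≡ 8·1 ≡ 8.
  x = λ² - 3 - 3 = 64 - 6 ≡ 6; y = λ·(3 - 6) - 7 ≡ 8. → (6, 8)
3G: (6, 8) + (3, 7). λ = (7 - 8)/(3 - 6) ≡ 12/10 mod 13. 10⁻¹ ≡ 4 (mod 13), so λ ≡ 9.
  x = λ² - 6 - 3 = 81 - 9 ≡ 7; y = λ·(6 - 7) - 8 ≡ 9. → (7, 9)
4G: (7, 9) + (3, 7). λ = (7 - 9)/(3 - 7) ≡ 11/9 mod 13. 9⁻¹ ≡ 3 (mod 13), so λ ≡ 7.
  x = λ² - 7 - 3 = 49 - 10 ≡ 0; y = λ·(7 - 0) - 9 ≡ 1. → (0, 1)
5G: (0, 1) + (3, 7). λ = (7 - 1)/(3 - 0) ≡ 6/3 mod 13. 3⁻¹ ≡ 9 (mod 13) since 3·9 = 27 ≡ 1, so λ ≡ 2.
  x = λ² - 0 - 3 = 4 - 3 ≡ 1; y = λ·(0 - 1) - 1 ≡ 10. → (1, 10)
6G: (1, 10) + (3, 7). λ = (7 - 10)/(3 - 1) ≡ 10/2 mod 13. 2⁻¹ ≡ 7 (mod 13), so λ ≡ 5.
  x = λ² - 1 - 3 = 25 - 4 ≡ 8; y = λ·(1 - 8) - 10 ≡ 7. → (8, 7)
7G: (8, 7) + (3, 7). λ = (7 - 7)/(3 - 8) ≡ 0/8 mod 13. 8⁻¹ ≡ 5 (mod 13), so λ ≡ 0.
  x = λ² - 8 - 3 = 0 - 11 ≡ 2; y = λ·(8 - 2) - 7 ≡ 6. → (2, 6)
8G: (2, 6) + (3, 7). λ = (7 - 6)/(3 - 2) ≡ 1/1 mod 13. 1⁻¹ ≡ 1 (mod 13), so λ ≡ 1.
  x = λ² - 2 - 3 = 1 - 5 ≡ 9; y = λ·(2 - 9) - 6 ≡ 0. → (9, 0)
9G: (9, 0) + (3, 7). λ = (7 - 0)/(3 - 9) ≡ 7/7 mod 13. 7⁻¹ ≡ 2 (mod 13) since 7·2 = 14 ≡ 1, so λ ≡ 1.
  x = λ² - 9 - 3 = 1 - 12 ≡ 2; y = λ·(9 - 2) - 0 ≡ 7. → (2, 7)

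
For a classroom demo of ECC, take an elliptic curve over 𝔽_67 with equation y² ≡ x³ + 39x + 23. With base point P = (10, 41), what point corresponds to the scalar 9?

Repeated addition: build up to 9P.
2P: tangent at (10, 41): λ = (3·10² + 39)/(2·41) ≡ 4/15. 15⁻¹ ≡ 9 (mod 67) since 15·9 = 135 ≡ 1, so λ ≡ 4·9 ≡ 36.
  x = λ² - 10 - 10 = 1296 - 20 ≡ 3; y = λ·(10 - 3) - 41 ≡ 10. → (3, 10)
3P: (3, 10) + (10, 41). λ = (41 - 10)/(10 - 3) ≡ 31/7 mod 67. 7⁻¹ ≡ 48 (mod 67) since 7·48 = 336 ≡ 1, so λ ≡ 14.
  x = λ² - 3 - 10 = 196 - 13 ≡ 49; y = λ·(3 - 49) - 10 ≡ 16. → (49, 16)
4P: (49, 16) + (10, 41). λ = (41 - 16)/(10 - 49) ≡ 25/28 mod 67. 28⁻¹ ≡ 12 (mod 67), so λ ≡ 32.
  x = λ² - 49 - 10 = 1024 - 59 ≡ 27; y = λ·(49 - 27) - 16 ≡ 18. → (27, 18)
5P: (27, 18) + (10, 41). λ = (41 - 18)/(10 - 27) ≡ 23/50 mod 67. 50⁻¹ ≡ 63 (mod 67), so λ ≡ 42.
  x = λ² - 27 - 10 = 1764 - 37 ≡ 52; y = λ·(27 - 52) - 18 ≡ 4. → (52, 4)
6P: (52, 4) + (10, 41). λ = (41 - 4)/(10 - 52) ≡ 37/25 mod 67. 25⁻¹ ≡ 59 (mod 67), so λ ≡ 39.
  x = λ² - 52 - 10 = 1521 - 62 ≡ 52; y = λ·(52 - 52) - 4 ≡ 63. → (52, 63)
7P: (52, 63) + (10, 41). λ = (41 - 63)/(10 - 52) ≡ 45/25 mod 67. 25⁻¹ ≡ 59 (mod 67) since 25·59 = 1475 ≡ 1, so λ ≡ 42.
  x = λ² - 52 - 10 = 1764 - 62 ≡ 27; y = λ·(52 - 27) - 63 ≡ 49. → (27, 49)
8P: (27, 49) + (10, 41). λ = (41 - 49)/(10 - 27) ≡ 59/50 mod 67. 50⁻¹ ≡ 63 (mod 67), so λ ≡ 32.
  x = λ² - 27 - 10 = 1024 - 37 ≡ 49; y = λ·(27 - 49) - 49 ≡ 51. → (49, 51)
9P: (49, 51) + (10, 41). λ = (41 - 51)/(10 - 49) ≡ 57/28 mod 67. 28⁻¹ ≡ 12 (mod 67), so λ ≡ 14.
  x = λ² - 49 - 10 = 196 - 59 ≡ 3; y = λ·(49 - 3) - 51 ≡ 57. → (3, 57)

(3, 57)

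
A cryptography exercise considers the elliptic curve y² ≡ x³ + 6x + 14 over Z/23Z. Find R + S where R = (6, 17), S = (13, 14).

(6, 17) + (13, 14). λ = (14 - 17)/(13 - 6) ≡ 20/7 mod 23. 7⁻¹ ≡ 10 (mod 23) since 7·10 = 70 ≡ 1, so λ ≡ 16.
  x = λ² - 6 - 13 = 256 - 19 ≡ 7; y = λ·(6 - 7) - 17 ≡ 13. → (7, 13)

(7, 13)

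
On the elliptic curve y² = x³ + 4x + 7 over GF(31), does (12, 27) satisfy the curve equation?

y² = 27² ≡ 16; x³ + 4x + 7 = 1783 ≡ 16 (mod 31). 16 = 16.

yes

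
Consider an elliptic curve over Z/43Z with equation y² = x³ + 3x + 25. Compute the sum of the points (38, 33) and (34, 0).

(31, 14)

(38, 33) + (34, 0). λ = (0 - 33)/(34 - 38) ≡ 10/39 mod 43. 39⁻¹ ≡ 32 (mod 43) since 39·32 = 1248 ≡ 1, so λ ≡ 19.
  x = λ² - 38 - 34 = 361 - 72 ≡ 31; y = λ·(38 - 31) - 33 ≡ 14. → (31, 14)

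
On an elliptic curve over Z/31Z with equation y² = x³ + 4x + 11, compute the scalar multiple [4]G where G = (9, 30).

Repeated addition: build up to 4G.
2G: tangent at (9, 30): λ = (3·9² + 4)/(2·30) ≡ 30/29. 29⁻¹ ≡ 15 (mod 31), so λ ≡ 30·15 ≡ 16.
  x = λ² - 9 - 9 = 256 - 18 ≡ 21; y = λ·(9 - 21) - 30 ≡ 26. → (21, 26)
3G: (21, 26) + (9, 30). λ = (30 - 26)/(9 - 21) ≡ 4/19 mod 31. 19⁻¹ ≡ 18 (mod 31), so λ ≡ 10.
  x = λ² - 21 - 9 = 100 - 30 ≡ 8; y = λ·(21 - 8) - 26 ≡ 11. → (8, 11)
4G: (8, 11) + (9, 30). λ = (30 - 11)/(9 - 8) ≡ 19/1 mod 31. 1⁻¹ ≡ 1 (mod 31), so λ ≡ 19.
  x = λ² - 8 - 9 = 361 - 17 ≡ 3; y = λ·(8 - 3) - 11 ≡ 22. → (3, 22)

(3, 22)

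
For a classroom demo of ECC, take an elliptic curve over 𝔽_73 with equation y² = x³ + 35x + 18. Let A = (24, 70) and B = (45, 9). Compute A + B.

(52, 60)

(24, 70) + (45, 9). λ = (9 - 70)/(45 - 24) ≡ 12/21 mod 73. 21⁻¹ ≡ 7 (mod 73), so λ ≡ 11.
  x = λ² - 24 - 45 = 121 - 69 ≡ 52; y = λ·(24 - 52) - 70 ≡ 60. → (52, 60)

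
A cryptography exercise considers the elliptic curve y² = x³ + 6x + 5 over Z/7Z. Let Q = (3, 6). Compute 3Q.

(4, 4)

Repeated addition: build up to 3Q.
2Q: tangent at (3, 6): λ = (3·3² + 6)/(2·6) ≡ 5/5. 5⁻¹ ≡ 3 (mod 7) since 5·3 = 15 ≡ 1, so λ ≡ 5·3 ≡ 1.
  x = λ² - 3 - 3 = 1 - 6 ≡ 2; y = λ·(3 - 2) - 6 ≡ 2. → (2, 2)
3Q: (2, 2) + (3, 6). λ = (6 - 2)/(3 - 2) ≡ 4/1 mod 7. 1⁻¹ ≡ 1 (mod 7) since 1·1 = 1 ≡ 1, so λ ≡ 4.
  x = λ² - 2 - 3 = 16 - 5 ≡ 4; y = λ·(2 - 4) - 2 ≡ 4. → (4, 4)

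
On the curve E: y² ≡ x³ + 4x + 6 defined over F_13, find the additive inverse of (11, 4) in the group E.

(11, 9)

-(11, 4) = (11, -4 mod 13) = (11, 9).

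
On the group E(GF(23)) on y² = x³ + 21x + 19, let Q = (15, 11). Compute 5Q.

Repeated addition: build up to 5Q.
2Q: tangent at (15, 11): λ = (3·15² + 21)/(2·11) ≡ 6/22. 22⁻¹ ≡ 22 (mod 23) since 22·22 = 484 ≡ 1, so λ ≡ 6·22 ≡ 17.
  x = λ² - 15 - 15 = 289 - 30 ≡ 6; y = λ·(15 - 6) - 11 ≡ 4. → (6, 4)
3Q: (6, 4) + (15, 11). λ = (11 - 4)/(15 - 6) ≡ 7/9 mod 23. 9⁻¹ ≡ 18 (mod 23), so λ ≡ 11.
  x = λ² - 6 - 15 = 121 - 21 ≡ 8; y = λ·(6 - 8) - 4 ≡ 20. → (8, 20)
4Q: (8, 20) + (15, 11). λ = (11 - 20)/(15 - 8) ≡ 14/7 mod 23. 7⁻¹ ≡ 10 (mod 23), so λ ≡ 2.
  x = λ² - 8 - 15 = 4 - 23 ≡ 4; y = λ·(8 - 4) - 20 ≡ 11. → (4, 11)
5Q: (4, 11) + (15, 11). λ = (11 - 11)/(15 - 4) ≡ 0/11 mod 23. 11⁻¹ ≡ 21 (mod 23) since 11·21 = 231 ≡ 1, so λ ≡ 0.
  x = λ² - 4 - 15 = 0 - 19 ≡ 4; y = λ·(4 - 4) - 11 ≡ 12. → (4, 12)

(4, 12)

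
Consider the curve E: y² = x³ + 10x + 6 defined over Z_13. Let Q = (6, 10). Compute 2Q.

(5, 5)

tangent at (6, 10): λ = (3·6² + 10)/(2·10) ≡ 1/7. 7⁻¹ ≡ 2 (mod 13), so λ ≡ 1·2 ≡ 2.
  x = λ² - 6 - 6 = 4 - 12 ≡ 5; y = λ·(6 - 5) - 10 ≡ 5. → (5, 5)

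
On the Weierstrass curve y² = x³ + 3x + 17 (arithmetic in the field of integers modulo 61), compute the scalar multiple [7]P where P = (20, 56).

(16, 14)

Double-and-add on 7 = (111)₂. Start with P = (20, 56) for the leading 1-bit.
double: tangent at (20, 56): λ = (3·20² + 3)/(2·56) ≡ 44/51. 51⁻¹ ≡ 6 (mod 61), so λ ≡ 44·6 ≡ 20.
  x = λ² - 20 - 20 = 400 - 40 ≡ 55; y = λ·(20 - 55) - 56 ≡ 37. → (55, 37)
add P: (55, 37) + (20, 56). λ = (56 - 37)/(20 - 55) ≡ 19/26 mod 61. 26⁻¹ ≡ 54 (mod 61), so λ ≡ 50.
  x = λ² - 55 - 20 = 2500 - 75 ≡ 46; y = λ·(55 - 46) - 37 ≡ 47. → (46, 47)
double: tangent at (46, 47): λ = (3·46² + 3)/(2·47) ≡ 7/33. 33⁻¹ ≡ 37 (mod 61), so λ ≡ 7·37 ≡ 15.
  x = λ² - 46 - 46 = 225 - 92 ≡ 11; y = λ·(46 - 11) - 47 ≡ 51. → (11, 51)
add P: (11, 51) + (20, 56). λ = (56 - 51)/(20 - 11) ≡ 5/9 mod 61. 9⁻¹ ≡ 34 (mod 61) since 9·34 = 306 ≡ 1, so λ ≡ 48.
  x = λ² - 11 - 20 = 2304 - 31 ≡ 16; y = λ·(11 - 16) - 51 ≡ 14. → (16, 14)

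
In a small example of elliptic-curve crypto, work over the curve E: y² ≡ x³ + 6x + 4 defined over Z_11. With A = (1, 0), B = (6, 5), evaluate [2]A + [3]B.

(5, 4)

First 2A:
Repeated addition: build up to 2A.
2A: (1, 0) + (1, 0): same x and y₁ ≡ -y₂, so the sum is O.
2A = O.
Next 3B:
Repeated addition: build up to 3B.
2B: tangent at (6, 5): λ = (3·6² + 6)/(2·5) ≡ 4/10. 10⁻¹ ≡ 10 (mod 11), so λ ≡ 4·10 ≡ 7.
  x = λ² - 6 - 6 = 49 - 12 ≡ 4; y = λ·(6 - 4) - 5 ≡ 9. → (4, 9)
3B: (4, 9) + (6, 5). λ = (5 - 9)/(6 - 4) ≡ 7/2 mod 11. 2⁻¹ ≡ 6 (mod 11), so λ ≡ 9.
  x = λ² - 4 - 6 = 81 - 10 ≡ 5; y = λ·(4 - 5) - 9 ≡ 4. → (5, 4)
3B = (5, 4).
Finally 2A + 3B:
O + (5, 4) = (5, 4) (identity).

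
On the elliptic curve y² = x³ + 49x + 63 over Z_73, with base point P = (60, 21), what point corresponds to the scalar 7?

(25, 14)

Double-and-add on 7 = (111)₂. Start with P = (60, 21) for the leading 1-bit.
double: tangent at (60, 21): λ = (3·60² + 49)/(2·21) ≡ 45/42. 42⁻¹ ≡ 40 (mod 73) since 42·40 = 1680 ≡ 1, so λ ≡ 45·40 ≡ 48.
  x = λ² - 60 - 60 = 2304 - 120 ≡ 67; y = λ·(60 - 67) - 21 ≡ 8. → (67, 8)
add P: (67, 8) + (60, 21). λ = (21 - 8)/(60 - 67) ≡ 13/66 mod 73. 66⁻¹ ≡ 52 (mod 73) since 66·52 = 3432 ≡ 1, so λ ≡ 19.
  x = λ² - 67 - 60 = 361 - 127 ≡ 15; y = λ·(67 - 15) - 8 ≡ 31. → (15, 31)
double: tangent at (15, 31): λ = (3·15² + 49)/(2·31) ≡ 67/62. 62⁻¹ ≡ 53 (mod 73) since 62·53 = 3286 ≡ 1, so λ ≡ 67·53 ≡ 47.
  x = λ² - 15 - 15 = 2209 - 30 ≡ 62; y = λ·(15 - 62) - 31 ≡ 23. → (62, 23)
add P: (62, 23) + (60, 21). λ = (21 - 23)/(60 - 62) ≡ 71/71 mod 73. 71⁻¹ ≡ 36 (mod 73) since 71·36 = 2556 ≡ 1, so λ ≡ 1.
  x = λ² - 62 - 60 = 1 - 122 ≡ 25; y = λ·(62 - 25) - 23 ≡ 14. → (25, 14)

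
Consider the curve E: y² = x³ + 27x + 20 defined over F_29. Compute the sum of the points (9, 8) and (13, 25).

(9, 8) + (13, 25). λ = (25 - 8)/(13 - 9) ≡ 17/4 mod 29. 4⁻¹ ≡ 22 (mod 29) since 4·22 = 88 ≡ 1, so λ ≡ 26.
  x = λ² - 9 - 13 = 676 - 22 ≡ 16; y = λ·(9 - 16) - 8 ≡ 13. → (16, 13)

(16, 13)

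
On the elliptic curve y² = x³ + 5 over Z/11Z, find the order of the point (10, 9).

2P: tangent at (10, 9): λ = (3·10² + 0)/(2·9) ≡ 3/7. 7⁻¹ ≡ 8 (mod 11) since 7·8 = 56 ≡ 1, so λ ≡ 3·8 ≡ 2.
  x = λ² - 10 - 10 = 4 - 20 ≡ 6; y = λ·(10 - 6) - 9 ≡ 10. → (6, 10)
3P: (6, 10) + (10, 9). λ = (9 - 10)/(10 - 6) ≡ 10/4 mod 11. 4⁻¹ ≡ 3 (mod 11), so λ ≡ 8.
  x = λ² - 6 - 10 = 64 - 16 ≡ 4; y = λ·(6 - 4) - 10 ≡ 6. → (4, 6)
4P: (4, 6) + (10, 9). λ = (9 - 6)/(10 - 4) ≡ 3/6 mod 11. 6⁻¹ ≡ 2 (mod 11), so λ ≡ 6.
  x = λ² - 4 - 10 = 36 - 14 ≡ 0; y = λ·(4 - 0) - 6 ≡ 7. → (0, 7)
5P: (0, 7) + (10, 9). λ = (9 - 7)/(10 - 0) ≡ 2/10 mod 11. 10⁻¹ ≡ 10 (mod 11), so λ ≡ 9.
  x = λ² - 0 - 10 = 81 - 10 ≡ 5; y = λ·(0 - 5) - 7 ≡ 3. → (5, 3)
6P: (5, 3) + (10, 9). λ = (9 - 3)/(10 - 5) ≡ 6/5 mod 11. 5⁻¹ ≡ 9 (mod 11), so λ ≡ 10.
  x = λ² - 5 - 10 = 100 - 15 ≡ 8; y = λ·(5 - 8) - 3 ≡ 0. → (8, 0)
7P: (8, 0) + (10, 9). λ = (9 - 0)/(10 - 8) ≡ 9/2 mod 11. 2⁻¹ ≡ 6 (mod 11), so λ ≡ 10.
  x = λ² - 8 - 10 = 100 - 18 ≡ 5; y = λ·(8 - 5) - 0 ≡ 8. → (5, 8)
8P: (5, 8) + (10, 9). λ = (9 - 8)/(10 - 5) ≡ 1/5 mod 11. 5⁻¹ ≡ 9 (mod 11), so λ ≡ 9.
  x = λ² - 5 - 10 = 81 - 15 ≡ 0; y = λ·(5 - 0) - 8 ≡ 4. → (0, 4)
9P: (0, 4) + (10, 9). λ = (9 - 4)/(10 - 0) ≡ 5/10 mod 11. 10⁻¹ ≡ 10 (mod 11), so λ ≡ 6.
  x = λ² - 0 - 10 = 36 - 10 ≡ 4; y = λ·(0 - 4) - 4 ≡ 5. → (4, 5)
10P: (4, 5) + (10, 9). λ = (9 - 5)/(10 - 4) ≡ 4/6 mod 11. 6⁻¹ ≡ 2 (mod 11) since 6·2 = 12 ≡ 1, so λ ≡ 8.
  x = λ² - 4 - 10 = 64 - 14 ≡ 6; y = λ·(4 - 6) - 5 ≡ 1. → (6, 1)
11P: (6, 1) + (10, 9). λ = (9 - 1)/(10 - 6) ≡ 8/4 mod 11. 4⁻¹ ≡ 3 (mod 11) since 4·3 = 12 ≡ 1, so λ ≡ 2.
  x = λ² - 6 - 10 = 4 - 16 ≡ 10; y = λ·(6 - 10) - 1 ≡ 2. → (10, 2)
12P: (10, 2) + (10, 9): same x and y₁ ≡ -y₂, so the sum is O.
12P = O, so the order is 12.

12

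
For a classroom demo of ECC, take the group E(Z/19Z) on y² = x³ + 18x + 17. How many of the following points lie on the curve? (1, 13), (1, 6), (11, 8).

(1, 13): 13² ≡ 17, rhs ≡ 17 → on.
(1, 6): 6² ≡ 17, rhs ≡ 17 → on.
(11, 8): 8² ≡ 7, rhs ≡ 7 → on.

3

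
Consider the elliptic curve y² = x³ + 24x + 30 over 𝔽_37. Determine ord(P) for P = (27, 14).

2P: tangent at (27, 14): λ = (3·27² + 24)/(2·14) ≡ 28/28. 28⁻¹ ≡ 4 (mod 37) since 28·4 = 112 ≡ 1, so λ ≡ 28·4 ≡ 1.
  x = λ² - 27 - 27 = 1 - 54 ≡ 21; y = λ·(27 - 21) - 14 ≡ 29. → (21, 29)
3P: (21, 29) + (27, 14). λ = (14 - 29)/(27 - 21) ≡ 22/6 mod 37. 6⁻¹ ≡ 31 (mod 37), so λ ≡ 16.
  x = λ² - 21 - 27 = 256 - 48 ≡ 23; y = λ·(21 - 23) - 29 ≡ 13. → (23, 13)
4P: (23, 13) + (27, 14). λ = (14 - 13)/(27 - 23) ≡ 1/4 mod 37. 4⁻¹ ≡ 28 (mod 37), so λ ≡ 28.
  x = λ² - 23 - 27 = 784 - 50 ≡ 31; y = λ·(23 - 31) - 13 ≡ 22. → (31, 22)
5P: (31, 22) + (27, 14). λ = (14 - 22)/(27 - 31) ≡ 29/33 mod 37. 33⁻¹ ≡ 9 (mod 37), so λ ≡ 2.
  x = λ² - 31 - 27 = 4 - 58 ≡ 20; y = λ·(31 - 20) - 22 ≡ 0. → (20, 0)
6P: (20, 0) + (27, 14). λ = (14 - 0)/(27 - 20) ≡ 14/7 mod 37. 7⁻¹ ≡ 16 (mod 37) since 7·16 = 112 ≡ 1, so λ ≡ 2.
  x = λ² - 20 - 27 = 4 - 47 ≡ 31; y = λ·(20 - 31) - 0 ≡ 15. → (31, 15)
7P: (31, 15) + (27, 14). λ = (14 - 15)/(27 - 31) ≡ 36/33 mod 37. 33⁻¹ ≡ 9 (mod 37), so λ ≡ 28.
  x = λ² - 31 - 27 = 784 - 58 ≡ 23; y = λ·(31 - 23) - 15 ≡ 24. → (23, 24)
8P: (23, 24) + (27, 14). λ = (14 - 24)/(27 - 23) ≡ 27/4 mod 37. 4⁻¹ ≡ 28 (mod 37) since 4·28 = 112 ≡ 1, so λ ≡ 16.
  x = λ² - 23 - 27 = 256 - 50 ≡ 21; y = λ·(23 - 21) - 24 ≡ 8. → (21, 8)
9P: (21, 8) + (27, 14). λ = (14 - 8)/(27 - 21) ≡ 6/6 mod 37. 6⁻¹ ≡ 31 (mod 37) since 6·31 = 186 ≡ 1, so λ ≡ 1.
  x = λ² - 21 - 27 = 1 - 48 ≡ 27; y = λ·(21 - 27) - 8 ≡ 23. → (27, 23)
10P: (27, 23) + (27, 14): same x and y₁ ≡ -y₂, so the sum is 𝒪.
10P = 𝒪, so the order is 10.

10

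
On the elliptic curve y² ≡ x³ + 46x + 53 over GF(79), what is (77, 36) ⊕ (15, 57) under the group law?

(77, 36) + (15, 57). λ = (57 - 36)/(15 - 77) ≡ 21/17 mod 79. 17⁻¹ ≡ 14 (mod 79), so λ ≡ 57.
  x = λ² - 77 - 15 = 3249 - 92 ≡ 76; y = λ·(77 - 76) - 36 ≡ 21. → (76, 21)

(76, 21)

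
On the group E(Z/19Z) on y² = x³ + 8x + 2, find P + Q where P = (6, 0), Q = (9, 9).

(13, 17)

(6, 0) + (9, 9). λ = (9 - 0)/(9 - 6) ≡ 9/3 mod 19. 3⁻¹ ≡ 13 (mod 19), so λ ≡ 3.
  x = λ² - 6 - 9 = 9 - 15 ≡ 13; y = λ·(6 - 13) - 0 ≡ 17. → (13, 17)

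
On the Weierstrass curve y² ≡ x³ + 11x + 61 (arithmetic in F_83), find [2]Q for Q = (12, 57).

(20, 75)

tangent at (12, 57): λ = (3·12² + 11)/(2·57) ≡ 28/31. 31⁻¹ ≡ 75 (mod 83), so λ ≡ 28·75 ≡ 25.
  x = λ² - 12 - 12 = 625 - 24 ≡ 20; y = λ·(12 - 20) - 57 ≡ 75. → (20, 75)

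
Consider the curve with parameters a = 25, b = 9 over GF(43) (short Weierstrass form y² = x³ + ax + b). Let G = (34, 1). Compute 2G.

tangent at (34, 1): λ = (3·34² + 25)/(2·1) ≡ 10/2. 2⁻¹ ≡ 22 (mod 43), so λ ≡ 10·22 ≡ 5.
  x = λ² - 34 - 34 = 25 - 68 ≡ 0; y = λ·(34 - 0) - 1 ≡ 40. → (0, 40)

(0, 40)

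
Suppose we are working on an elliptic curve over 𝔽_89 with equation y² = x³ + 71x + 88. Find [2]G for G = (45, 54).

tangent at (45, 54): λ = (3·45² + 71)/(2·54) ≡ 5/19. 19⁻¹ ≡ 75 (mod 89) since 19·75 = 1425 ≡ 1, so λ ≡ 5·75 ≡ 19.
  x = λ² - 45 - 45 = 361 - 90 ≡ 4; y = λ·(45 - 4) - 54 ≡ 13. → (4, 13)

(4, 13)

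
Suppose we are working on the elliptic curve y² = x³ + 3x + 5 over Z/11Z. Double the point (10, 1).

tangent at (10, 1): λ = (3·10² + 3)/(2·1) ≡ 6/2. 2⁻¹ ≡ 6 (mod 11) since 2·6 = 12 ≡ 1, so λ ≡ 6·6 ≡ 3.
  x = λ² - 10 - 10 = 9 - 20 ≡ 0; y = λ·(10 - 0) - 1 ≡ 7. → (0, 7)

(0, 7)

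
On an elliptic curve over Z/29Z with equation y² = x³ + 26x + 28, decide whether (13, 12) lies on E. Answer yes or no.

y² = 12² ≡ 28; x³ + 26x + 28 = 2563 ≡ 11 (mod 29). 28 ≠ 11.

no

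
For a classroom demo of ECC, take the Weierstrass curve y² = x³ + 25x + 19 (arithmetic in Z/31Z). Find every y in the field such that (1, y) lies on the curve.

13, 18

x³ + 25x + 19 = 45 ≡ 14 (mod 31).
Square roots of 14 mod 31: 13 and 18 (since 13² = 169 ≡ 14).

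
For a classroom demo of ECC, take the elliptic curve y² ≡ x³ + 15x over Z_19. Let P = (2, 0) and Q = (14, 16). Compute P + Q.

(9, 16)

(2, 0) + (14, 16). λ = (16 - 0)/(14 - 2) ≡ 16/12 mod 19. 12⁻¹ ≡ 8 (mod 19) since 12·8 = 96 ≡ 1, so λ ≡ 14.
  x = λ² - 2 - 14 = 196 - 16 ≡ 9; y = λ·(2 - 9) - 0 ≡ 16. → (9, 16)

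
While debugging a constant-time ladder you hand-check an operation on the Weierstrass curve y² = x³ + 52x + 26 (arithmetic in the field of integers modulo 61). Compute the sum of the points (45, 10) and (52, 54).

(6, 26)

(45, 10) + (52, 54). λ = (54 - 10)/(52 - 45) ≡ 44/7 mod 61. 7⁻¹ ≡ 35 (mod 61) since 7·35 = 245 ≡ 1, so λ ≡ 15.
  x = λ² - 45 - 52 = 225 - 97 ≡ 6; y = λ·(45 - 6) - 10 ≡ 26. → (6, 26)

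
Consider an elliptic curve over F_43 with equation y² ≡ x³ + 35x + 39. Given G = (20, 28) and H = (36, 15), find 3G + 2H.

First 3G:
Repeated addition: build up to 3G.
2G: tangent at (20, 28): λ = (3·20² + 35)/(2·28) ≡ 31/13. 13⁻¹ ≡ 10 (mod 43) since 13·10 = 130 ≡ 1, so λ ≡ 31·10 ≡ 9.
  x = λ² - 20 - 20 = 81 - 40 ≡ 41; y = λ·(20 - 41) - 28 ≡ 41. → (41, 41)
3G: (41, 41) + (20, 28). λ = (28 - 41)/(20 - 41) ≡ 30/22 mod 43. 22⁻¹ ≡ 2 (mod 43) since 22·2 = 44 ≡ 1, so λ ≡ 17.
  x = λ² - 41 - 20 = 289 - 61 ≡ 13; y = λ·(41 - 13) - 41 ≡ 5. → (13, 5)
3G = (13, 5).
Next 2H:
Repeated addition: build up to 2H.
2H: tangent at (36, 15): λ = (3·36² + 35)/(2·15) ≡ 10/30. 30⁻¹ ≡ 33 (mod 43), so λ ≡ 10·33 ≡ 29.
  x = λ² - 36 - 36 = 841 - 72 ≡ 38; y = λ·(36 - 38) - 15 ≡ 13. → (38, 13)
2H = (38, 13).
Finally 3G + 2H:
(13, 5) + (38, 13). λ = (13 - 5)/(38 - 13) ≡ 8/25 mod 43. 25⁻¹ ≡ 31 (mod 43), so λ ≡ 33.
  x = λ² - 13 - 38 = 1089 - 51 ≡ 6; y = λ·(13 - 6) - 5 ≡ 11. → (6, 11)

(6, 11)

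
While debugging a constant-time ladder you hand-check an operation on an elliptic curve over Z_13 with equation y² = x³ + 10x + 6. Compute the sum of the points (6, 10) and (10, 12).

(7, 9)

(6, 10) + (10, 12). λ = (12 - 10)/(10 - 6) ≡ 2/4 mod 13. 4⁻¹ ≡ 10 (mod 13), so λ ≡ 7.
  x = λ² - 6 - 10 = 49 - 16 ≡ 7; y = λ·(6 - 7) - 10 ≡ 9. → (7, 9)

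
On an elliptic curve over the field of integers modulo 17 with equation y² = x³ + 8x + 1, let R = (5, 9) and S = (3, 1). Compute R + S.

(8, 13)

(5, 9) + (3, 1). λ = (1 - 9)/(3 - 5) ≡ 9/15 mod 17. 15⁻¹ ≡ 8 (mod 17), so λ ≡ 4.
  x = λ² - 5 - 3 = 16 - 8 ≡ 8; y = λ·(5 - 8) - 9 ≡ 13. → (8, 13)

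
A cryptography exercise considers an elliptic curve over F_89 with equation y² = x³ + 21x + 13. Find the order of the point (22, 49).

5

2P: tangent at (22, 49): λ = (3·22² + 21)/(2·49) ≡ 49/9. 9⁻¹ ≡ 10 (mod 89), so λ ≡ 49·10 ≡ 45.
  x = λ² - 22 - 22 = 2025 - 44 ≡ 23; y = λ·(22 - 23) - 49 ≡ 84. → (23, 84)
3P: (23, 84) + (22, 49). λ = (49 - 84)/(22 - 23) ≡ 54/88 mod 89. 88⁻¹ ≡ 88 (mod 89) since 88·88 = 7744 ≡ 1, so λ ≡ 35.
  x = λ² - 23 - 22 = 1225 - 45 ≡ 23; y = λ·(23 - 23) - 84 ≡ 5. → (23, 5)
4P: (23, 5) + (22, 49). λ = (49 - 5)/(22 - 23) ≡ 44/88 mod 89. 88⁻¹ ≡ 88 (mod 89) since 88·88 = 7744 ≡ 1, so λ ≡ 45.
  x = λ² - 23 - 22 = 2025 - 45 ≡ 22; y = λ·(23 - 22) - 5 ≡ 40. → (22, 40)
5P: (22, 40) + (22, 49): same x and y₁ ≡ -y₂, so the sum is O.
5P = O, so the order is 5.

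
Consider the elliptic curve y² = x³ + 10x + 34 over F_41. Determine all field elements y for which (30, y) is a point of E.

none

x³ + 10x + 34 = 27334 ≡ 28 (mod 41).
28 is a non-residue mod 41; no y exists.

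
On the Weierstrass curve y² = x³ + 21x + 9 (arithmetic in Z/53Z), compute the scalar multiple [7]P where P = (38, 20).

Double-and-add on 7 = (111)₂. Start with P = (38, 20) for the leading 1-bit.
double: tangent at (38, 20): λ = (3·38² + 21)/(2·20) ≡ 7/40. 40⁻¹ ≡ 4 (mod 53), so λ ≡ 7·4 ≡ 28.
  x = λ² - 38 - 38 = 784 - 76 ≡ 19; y = λ·(38 - 19) - 20 ≡ 35. → (19, 35)
add P: (19, 35) + (38, 20). λ = (20 - 35)/(38 - 19) ≡ 38/19 mod 53. 19⁻¹ ≡ 14 (mod 53), so λ ≡ 2.
  x = λ² - 19 - 38 = 4 - 57 ≡ 0; y = λ·(19 - 0) - 35 ≡ 3. → (0, 3)
double: tangent at (0, 3): λ = (3·0² + 21)/(2·3) ≡ 21/6. 6⁻¹ ≡ 9 (mod 53) since 6·9 = 54 ≡ 1, so λ ≡ 21·9 ≡ 30.
  x = λ² - 0 - 0 = 900 - 0 ≡ 52; y = λ·(0 - 52) - 3 ≡ 27. → (52, 27)
add P: (52, 27) + (38, 20). λ = (20 - 27)/(38 - 52) ≡ 46/39 mod 53. 39⁻¹ ≡ 34 (mod 53) since 39·34 = 1326 ≡ 1, so λ ≡ 27.
  x = λ² - 52 - 38 = 729 - 90 ≡ 3; y = λ·(52 - 3) - 27 ≡ 24. → (3, 24)

(3, 24)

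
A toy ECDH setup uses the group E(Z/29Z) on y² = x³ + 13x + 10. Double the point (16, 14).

(1, 16)

tangent at (16, 14): λ = (3·16² + 13)/(2·14) ≡ 27/28. 28⁻¹ ≡ 28 (mod 29), so λ ≡ 27·28 ≡ 2.
  x = λ² - 16 - 16 = 4 - 32 ≡ 1; y = λ·(16 - 1) - 14 ≡ 16. → (1, 16)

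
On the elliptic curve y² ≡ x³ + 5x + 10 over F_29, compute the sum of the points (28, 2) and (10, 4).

(28, 2) + (10, 4). λ = (4 - 2)/(10 - 28) ≡ 2/11 mod 29. 11⁻¹ ≡ 8 (mod 29) since 11·8 = 88 ≡ 1, so λ ≡ 16.
  x = λ² - 28 - 10 = 256 - 38 ≡ 15; y = λ·(28 - 15) - 2 ≡ 3. → (15, 3)

(15, 3)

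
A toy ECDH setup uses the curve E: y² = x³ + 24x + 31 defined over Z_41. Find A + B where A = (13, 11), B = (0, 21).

(13, 11) + (0, 21). λ = (21 - 11)/(0 - 13) ≡ 10/28 mod 41. 28⁻¹ ≡ 22 (mod 41), so λ ≡ 15.
  x = λ² - 13 - 0 = 225 - 13 ≡ 7; y = λ·(13 - 7) - 11 ≡ 38. → (7, 38)

(7, 38)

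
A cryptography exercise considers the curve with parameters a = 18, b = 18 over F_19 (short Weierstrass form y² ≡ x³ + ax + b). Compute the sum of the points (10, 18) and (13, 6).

(12, 9)

(10, 18) + (13, 6). λ = (6 - 18)/(13 - 10) ≡ 7/3 mod 19. 3⁻¹ ≡ 13 (mod 19), so λ ≡ 15.
  x = λ² - 10 - 13 = 225 - 23 ≡ 12; y = λ·(10 - 12) - 18 ≡ 9. → (12, 9)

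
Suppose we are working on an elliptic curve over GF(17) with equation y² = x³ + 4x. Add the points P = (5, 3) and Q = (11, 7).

(5, 3) + (11, 7). λ = (7 - 3)/(11 - 5) ≡ 4/6 mod 17. 6⁻¹ ≡ 3 (mod 17), so λ ≡ 12.
  x = λ² - 5 - 11 = 144 - 16 ≡ 9; y = λ·(5 - 9) - 3 ≡ 0. → (9, 0)

(9, 0)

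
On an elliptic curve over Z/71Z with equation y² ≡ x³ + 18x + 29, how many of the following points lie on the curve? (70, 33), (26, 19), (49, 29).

(70, 33): 33² ≡ 24, rhs ≡ 10 → off.
(26, 19): 19² ≡ 6, rhs ≡ 39 → off.
(49, 29): 29² ≡ 60, rhs ≡ 61 → off.

0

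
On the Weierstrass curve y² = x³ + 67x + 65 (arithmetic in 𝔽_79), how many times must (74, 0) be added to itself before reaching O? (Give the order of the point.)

2P: (74, 0) + (74, 0): same x and y₁ ≡ -y₂, so the sum is O.
2P = O, so the order is 2.

2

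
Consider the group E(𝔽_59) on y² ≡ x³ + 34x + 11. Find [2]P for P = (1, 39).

(25, 54)

tangent at (1, 39): λ = (3·1² + 34)/(2·39) ≡ 37/19. 19⁻¹ ≡ 28 (mod 59), so λ ≡ 37·28 ≡ 33.
  x = λ² - 1 - 1 = 1089 - 2 ≡ 25; y = λ·(1 - 25) - 39 ≡ 54. → (25, 54)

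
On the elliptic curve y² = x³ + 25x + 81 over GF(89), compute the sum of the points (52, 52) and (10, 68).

(52, 52) + (10, 68). λ = (68 - 52)/(10 - 52) ≡ 16/47 mod 89. 47⁻¹ ≡ 36 (mod 89), so λ ≡ 42.
  x = λ² - 52 - 10 = 1764 - 62 ≡ 11; y = λ·(52 - 11) - 52 ≡ 68. → (11, 68)

(11, 68)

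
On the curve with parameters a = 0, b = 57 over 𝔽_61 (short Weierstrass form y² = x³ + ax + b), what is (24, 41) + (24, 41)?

(59, 7)

tangent at (24, 41): λ = (3·24² + 0)/(2·41) ≡ 20/21. 21⁻¹ ≡ 32 (mod 61) since 21·32 = 672 ≡ 1, so λ ≡ 20·32 ≡ 30.
  x = λ² - 24 - 24 = 900 - 48 ≡ 59; y = λ·(24 - 59) - 41 ≡ 7. → (59, 7)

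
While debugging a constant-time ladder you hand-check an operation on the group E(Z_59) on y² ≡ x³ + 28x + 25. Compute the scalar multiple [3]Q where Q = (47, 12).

Repeated addition: build up to 3Q.
2Q: tangent at (47, 12): λ = (3·47² + 28)/(2·12) ≡ 47/24. 24⁻¹ ≡ 32 (mod 59), so λ ≡ 47·32 ≡ 29.
  x = λ² - 47 - 47 = 841 - 94 ≡ 39; y = λ·(47 - 39) - 12 ≡ 43. → (39, 43)
3Q: (39, 43) + (47, 12). λ = (12 - 43)/(47 - 39) ≡ 28/8 mod 59. 8⁻¹ ≡ 37 (mod 59), so λ ≡ 33.
  x = λ² - 39 - 47 = 1089 - 86 ≡ 0; y = λ·(39 - 0) - 43 ≡ 5. → (0, 5)

(0, 5)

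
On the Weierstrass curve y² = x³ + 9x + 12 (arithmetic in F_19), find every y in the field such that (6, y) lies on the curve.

x³ + 9x + 12 = 282 ≡ 16 (mod 19).
Square roots of 16 mod 19: 4 and 15 (since 4² = 16 ≡ 16).

4, 15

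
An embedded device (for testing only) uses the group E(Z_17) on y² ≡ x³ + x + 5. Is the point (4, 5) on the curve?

y² = 5² ≡ 8; x³ + 1x + 5 = 73 ≡ 5 (mod 17). 8 ≠ 5.

no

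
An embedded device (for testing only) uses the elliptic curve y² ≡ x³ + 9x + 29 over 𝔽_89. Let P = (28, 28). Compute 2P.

tangent at (28, 28): λ = (3·28² + 9)/(2·28) ≡ 47/56. 56⁻¹ ≡ 62 (mod 89), so λ ≡ 47·62 ≡ 66.
  x = λ² - 28 - 28 = 4356 - 56 ≡ 28; y = λ·(28 - 28) - 28 ≡ 61. → (28, 61)

(28, 61)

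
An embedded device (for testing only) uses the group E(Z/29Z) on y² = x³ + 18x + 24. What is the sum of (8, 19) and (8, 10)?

O

The two points share x = 8 and their y-coordinates satisfy 19 + 10 ≡ 0 (mod 29), so they are inverses. Their sum is ∞.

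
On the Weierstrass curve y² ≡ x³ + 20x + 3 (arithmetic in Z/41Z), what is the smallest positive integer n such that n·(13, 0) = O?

2

2P: (13, 0) + (13, 0): same x and y₁ ≡ -y₂, so the sum is O.
2P = O, so the order is 2.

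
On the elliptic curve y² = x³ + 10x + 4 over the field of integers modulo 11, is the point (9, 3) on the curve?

yes

y² = 3² ≡ 9; x³ + 10x + 4 = 823 ≡ 9 (mod 11). 9 = 9.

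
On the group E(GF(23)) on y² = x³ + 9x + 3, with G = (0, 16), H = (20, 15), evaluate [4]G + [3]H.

(20, 8)

First 4G:
Double-and-add on 4 = (100)₂. Start with G = (0, 16) for the leading 1-bit.
double: tangent at (0, 16): λ = (3·0² + 9)/(2·16) ≡ 9/9. 9⁻¹ ≡ 18 (mod 23), so λ ≡ 9·18 ≡ 1.
  x = λ² - 0 - 0 = 1 - 0 ≡ 1; y = λ·(0 - 1) - 16 ≡ 6. → (1, 6)
double: tangent at (1, 6): λ = (3·1² + 9)/(2·6) ≡ 12/12. 12⁻¹ ≡ 2 (mod 23) since 12·2 = 24 ≡ 1, so λ ≡ 12·2 ≡ 1.
  x = λ² - 1 - 1 = 1 - 2 ≡ 22; y = λ·(1 - 22) - 6 ≡ 19. → (22, 19)
4G = (22, 19).
Next 3H:
Repeated addition: build up to 3H.
2H: tangent at (20, 15): λ = (3·20² + 9)/(2·15) ≡ 13/7. 7⁻¹ ≡ 10 (mod 23) since 7·10 = 70 ≡ 1, so λ ≡ 13·10 ≡ 15.
  x = λ² - 20 - 20 = 225 - 40 ≡ 1; y = λ·(20 - 1) - 15 ≡ 17. → (1, 17)
3H: (1, 17) + (20, 15). λ = (15 - 17)/(20 - 1) ≡ 21/19 mod 23. 19⁻¹ ≡ 17 (mod 23), so λ ≡ 12.
  x = λ² - 1 - 20 = 144 - 21 ≡ 8; y = λ·(1 - 8) - 17 ≡ 14. → (8, 14)
3H = (8, 14).
Finally 4G + 3H:
(22, 19) + (8, 14). λ = (14 - 19)/(8 - 22) ≡ 18/9 mod 23. 9⁻¹ ≡ 18 (mod 23), so λ ≡ 2.
  x = λ² - 22 - 8 = 4 - 30 ≡ 20; y = λ·(22 - 20) - 19 ≡ 8. → (20, 8)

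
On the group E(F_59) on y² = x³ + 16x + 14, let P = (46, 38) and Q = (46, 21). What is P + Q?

The two points share x = 46 and their y-coordinates satisfy 38 + 21 ≡ 0 (mod 59), so they are inverses. Their sum is ∞.

O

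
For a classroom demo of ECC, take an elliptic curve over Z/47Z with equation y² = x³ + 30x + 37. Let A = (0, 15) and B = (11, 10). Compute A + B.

(0, 15) + (11, 10). λ = (10 - 15)/(11 - 0) ≡ 42/11 mod 47. 11⁻¹ ≡ 30 (mod 47), so λ ≡ 38.
  x = λ² - 0 - 11 = 1444 - 11 ≡ 23; y = λ·(0 - 23) - 15 ≡ 4. → (23, 4)

(23, 4)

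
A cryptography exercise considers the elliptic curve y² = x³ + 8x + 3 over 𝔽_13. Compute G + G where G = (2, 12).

(5, 5)

tangent at (2, 12): λ = (3·2² + 8)/(2·12) ≡ 7/11. 11⁻¹ ≡ 6 (mod 13) since 11·6 = 66 ≡ 1, so λ ≡ 7·6 ≡ 3.
  x = λ² - 2 - 2 = 9 - 4 ≡ 5; y = λ·(2 - 5) - 12 ≡ 5. → (5, 5)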